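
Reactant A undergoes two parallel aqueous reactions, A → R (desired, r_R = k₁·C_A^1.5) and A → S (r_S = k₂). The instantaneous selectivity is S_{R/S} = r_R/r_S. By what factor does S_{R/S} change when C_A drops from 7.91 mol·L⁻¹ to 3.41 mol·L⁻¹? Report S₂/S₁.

S_{R/S} = (k₁/k₂)·C_A^1.5, so S₂/S₁ = (C_{A,2}/C_{A,1})^1.5.
= (3.41/7.91)^1.5 = (0.4311)^1.5 = 0.283.
Selectivity toward R falls as C_A falls — high-concentration operation is favoured.

0.283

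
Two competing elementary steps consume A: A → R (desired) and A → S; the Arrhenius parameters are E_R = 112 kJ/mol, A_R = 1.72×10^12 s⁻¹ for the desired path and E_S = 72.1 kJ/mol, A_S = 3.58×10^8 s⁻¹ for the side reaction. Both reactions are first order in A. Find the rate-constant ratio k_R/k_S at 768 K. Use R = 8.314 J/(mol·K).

9.29

k_R/k_S = (A_R/A_S)·exp[−(E_R−E_S)/(RT)] = (A_R/A_S)·exp[(E_S−E_R)/(RT)].
(E_S−E_R)/(RT) = (72.1−112)×10³/(8.314×768) = -39900/6385 = -6.249.
k_R/k_S = (1.72×10^12/3.58×10^8)·exp(-6.249) = 4804 × 0.001933 = 9.29.
Since E_R > E_S, raising the temperature improves selectivity toward R.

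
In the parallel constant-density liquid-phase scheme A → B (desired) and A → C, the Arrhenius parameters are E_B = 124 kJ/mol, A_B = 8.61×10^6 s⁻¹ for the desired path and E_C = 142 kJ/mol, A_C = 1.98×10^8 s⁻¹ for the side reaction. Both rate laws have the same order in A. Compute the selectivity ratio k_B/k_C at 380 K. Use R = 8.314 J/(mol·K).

13.0

Since both paths have the same order in A, the concentration cancels and S_{B/C} = k_B/k_C = (A_B/A_C)·exp[(E_C−E_B)/(RT)].
(E_C−E_B)/(RT) = (142−124)×10³/(8.314×380) = 18000/3159 = 5.697.
k_B/k_C = (8.61×10^6/1.98×10^8)·exp(5.697) = 0.04348 × 298.1 = 13.0.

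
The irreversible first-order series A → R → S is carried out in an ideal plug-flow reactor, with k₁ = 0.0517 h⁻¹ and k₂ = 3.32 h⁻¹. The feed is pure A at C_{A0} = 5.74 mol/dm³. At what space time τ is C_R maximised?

The intermediate peaks when r₁ = r₂, i.e. k₁e^(−k₁τ) = k₂e^(−k₂τ), giving τ_opt = ln(k₂/k₁)/(k₂−k₁).
= ln(3.32/0.0517)/(3.32−0.0517) = ln(64.22)/3.268 = 4.162/3.268 = 1.27 h.

1.27 h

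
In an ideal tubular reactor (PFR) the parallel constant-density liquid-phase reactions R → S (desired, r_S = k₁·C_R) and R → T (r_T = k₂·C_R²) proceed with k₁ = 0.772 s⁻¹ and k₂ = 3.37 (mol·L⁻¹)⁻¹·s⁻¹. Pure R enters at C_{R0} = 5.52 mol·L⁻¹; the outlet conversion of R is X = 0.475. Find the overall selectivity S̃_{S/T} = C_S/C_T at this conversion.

C_R = C_{R0}(1−X) = 2.898 mol·L⁻¹.
Along a PFR/batch, dC_S/dC_R = −r_S/(r_S+r_T) = −k₁/(k₁+k₂·C_R).
Integrating from C_{R0} to C_R: C_S = (0.772/3.37)·ln[(0.772+3.37·5.52)/(0.772+3.37·2.90)] = 0.2291·ln(19.37/10.54) = 0.1395 mol·L⁻¹.
C_T = (C_{R0}−C_R)−C_S = 2.483 mol·L⁻¹; S̃_{S/T} = 0.1395/2.483 = 0.0562.

0.0562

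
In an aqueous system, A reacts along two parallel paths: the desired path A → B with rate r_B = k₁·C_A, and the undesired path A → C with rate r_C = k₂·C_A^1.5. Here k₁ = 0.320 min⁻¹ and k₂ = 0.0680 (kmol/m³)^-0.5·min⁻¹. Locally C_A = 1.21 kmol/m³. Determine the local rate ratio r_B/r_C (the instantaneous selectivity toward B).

4.28

S_{B/C} = r_B/r_C = (k₁·C_A)/(k₂·C_A^1.5) = (k₁/k₂)·C_A^-0.5.
= (0.320×1.210) / (0.0680×1.210^1.5) = 0.3872/0.09051 = 4.28.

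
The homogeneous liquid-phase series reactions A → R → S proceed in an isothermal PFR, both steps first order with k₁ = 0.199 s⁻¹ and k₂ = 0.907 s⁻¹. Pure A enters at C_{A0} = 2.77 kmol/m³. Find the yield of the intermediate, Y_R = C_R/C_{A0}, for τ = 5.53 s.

0.0917

The intermediate concentration in a first-order A→B→C sequence is C_R = k₁C_{A0}(e^(−k₁τ) − e^(−k₂τ))/(k₂−k₁).
e^(−k₁τ) = e^(−0.199×5.53) = e^(−1.100) = 0.3327; e^(−k₂τ) = e^(−5.016) = 0.006633.
C_R = 0.199×2.77/(0.907−0.199) × (0.3327−0.006633) = 0.7786×0.3261 = 0.2539 kmol/m³.
Y_R = C_R/C_{A0} = 0.2539/2.77 = 0.0917.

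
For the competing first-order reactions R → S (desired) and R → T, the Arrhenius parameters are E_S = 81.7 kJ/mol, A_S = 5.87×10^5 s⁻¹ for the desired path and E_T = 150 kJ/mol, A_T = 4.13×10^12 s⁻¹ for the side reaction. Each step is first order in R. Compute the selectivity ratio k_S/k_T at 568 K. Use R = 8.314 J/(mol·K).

With equal orders, S_{S/T} = k_S/k_T = (A_S/A_T)·exp[(E_T−E_S)/(RT)].
(E_T−E_S)/(RT) = (150−81.7)×10³/(8.314×568) = 68300/4722 = 14.46.
k_S/k_T = (5.87×10^5/4.13×10^12)·exp(14.46) = 1.421×10^-7 × 1.911×10^6 = 0.272.
Since E_S < E_T, lowering the temperature improves selectivity toward S.

0.272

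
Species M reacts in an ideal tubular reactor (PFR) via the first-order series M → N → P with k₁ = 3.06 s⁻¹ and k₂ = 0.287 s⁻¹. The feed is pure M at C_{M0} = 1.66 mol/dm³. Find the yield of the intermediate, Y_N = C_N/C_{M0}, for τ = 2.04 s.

For first-order series with pure M initially, C_N(τ) = k₁C_{M0}/(k₂−k₁)·(e^(−k₁τ) − e^(−k₂τ)).
e^(−k₁τ) = e^(−3.06×2.04) = e^(−6.242) = 0.001945; e^(−k₂τ) = e^(−0.5855) = 0.5568.
C_N = 3.06×1.66/(0.287−3.06) × (0.001945−0.5568) = (-1.832)×(-0.5549) = 1.016 mol/dm³.
Y_N = C_N/C_{M0} = 1.016/1.66 = 0.612.

0.612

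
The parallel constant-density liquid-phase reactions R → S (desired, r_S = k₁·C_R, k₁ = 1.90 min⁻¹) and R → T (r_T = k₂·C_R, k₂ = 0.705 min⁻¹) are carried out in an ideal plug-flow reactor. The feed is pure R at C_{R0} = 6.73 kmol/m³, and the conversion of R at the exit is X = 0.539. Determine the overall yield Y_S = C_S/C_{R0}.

0.393

C_R = C_{R0}(1−X) = 3.103 kmol/m³.
Both paths are first order in R, so the instantaneous fraction to S is constant: dC_S/d(−C_R) = k₁/(k₁+k₂) = 0.7294.
C_S = 0.7294·(C_{R0}−C_R) = 0.7294×3.627 = 2.65 kmol/m³.
Y_S = C_S/C_{R0} = 2.646/6.73 = 0.393.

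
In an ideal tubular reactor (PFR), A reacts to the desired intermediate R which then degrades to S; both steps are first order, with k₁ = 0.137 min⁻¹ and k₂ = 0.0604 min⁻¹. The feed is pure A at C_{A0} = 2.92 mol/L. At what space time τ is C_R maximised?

For first-order series the maximum of C_R occurs at τ_opt = ln(k₂/k₁)/(k₂−k₁).
= ln(0.0604/0.137)/(0.0604−0.137) = ln(0.4409)/-0.07660 = -0.8190/-0.07660 = 10.7 min.

10.7 min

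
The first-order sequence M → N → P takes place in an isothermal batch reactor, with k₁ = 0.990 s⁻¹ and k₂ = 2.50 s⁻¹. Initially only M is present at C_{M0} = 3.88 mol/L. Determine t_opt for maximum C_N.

Setting dC_N/dt = 0 gives t_opt = ln(k₂/k₁)/(k₂−k₁).
= ln(2.50/0.990)/(2.50−0.990) = ln(2.525)/1.510 = 0.9263/1.510 = 0.613 s.

0.613 s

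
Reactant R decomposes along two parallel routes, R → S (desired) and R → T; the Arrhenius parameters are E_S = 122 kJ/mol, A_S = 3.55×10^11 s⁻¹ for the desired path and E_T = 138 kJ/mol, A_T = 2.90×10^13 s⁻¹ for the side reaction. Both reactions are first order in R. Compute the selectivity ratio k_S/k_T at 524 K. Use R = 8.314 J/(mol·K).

Since both paths have the same order in R, the concentration cancels and S_{S/T} = k_S/k_T = (A_S/A_T)·exp[(E_T−E_S)/(RT)].
(E_T−E_S)/(RT) = (138−122)×10³/(8.314×524) = 16000/4357 = 3.673.
k_S/k_T = (3.55×10^11/2.90×10^13)·exp(3.673) = 0.01224 × 39.36 = 0.482.

0.482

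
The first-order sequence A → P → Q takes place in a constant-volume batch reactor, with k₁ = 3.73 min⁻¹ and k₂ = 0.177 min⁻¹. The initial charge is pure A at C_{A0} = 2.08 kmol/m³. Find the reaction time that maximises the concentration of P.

The intermediate peaks when r₁ = r₂, i.e. k₁e^(−k₁t) = k₂e^(−k₂t), giving t_opt = ln(k₂/k₁)/(k₂−k₁).
= ln(0.177/3.73)/(0.177−3.73) = ln(0.04745)/-3.553 = -3.048/-3.553 = 0.858 min.

0.858 min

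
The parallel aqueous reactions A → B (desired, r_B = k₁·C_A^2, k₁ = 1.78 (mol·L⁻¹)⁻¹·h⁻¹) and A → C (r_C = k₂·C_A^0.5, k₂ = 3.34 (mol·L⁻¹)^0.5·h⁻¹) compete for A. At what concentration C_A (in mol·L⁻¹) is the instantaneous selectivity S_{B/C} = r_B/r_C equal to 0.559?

1.03 mol·L⁻¹

S_{B/C} = (k₁/k₂)·C_A^1.5 ⇒ C_A = (S·k₂/k₁)^(1/1.5).
= (0.559×3.34/1.78)^(0.6667) = (1.049)^(0.6667) = 1.03 mol·L⁻¹.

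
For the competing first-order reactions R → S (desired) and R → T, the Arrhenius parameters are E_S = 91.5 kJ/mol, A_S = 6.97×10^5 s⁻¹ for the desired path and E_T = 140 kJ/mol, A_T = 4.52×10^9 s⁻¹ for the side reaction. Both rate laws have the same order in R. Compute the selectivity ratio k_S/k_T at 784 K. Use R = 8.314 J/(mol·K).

Since both paths have the same order in R, the concentration cancels and S_{S/T} = k_S/k_T = (A_S/A_T)·exp[(E_T−E_S)/(RT)].
(E_T−E_S)/(RT) = (140−91.5)×10³/(8.314×784) = 48500/6518 = 7.441.
k_S/k_T = (6.97×10^5/4.52×10^9)·exp(7.441) = 1.542×10^-4 × 1704 = 0.263.
Since E_S < E_T, lowering the temperature improves selectivity toward S.

0.263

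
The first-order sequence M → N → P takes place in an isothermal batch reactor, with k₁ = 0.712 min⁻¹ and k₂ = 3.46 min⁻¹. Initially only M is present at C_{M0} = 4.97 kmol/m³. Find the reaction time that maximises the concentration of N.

0.575 min

Setting dC_N/dt = 0 gives t_opt = ln(k₂/k₁)/(k₂−k₁).
= ln(3.46/0.712)/(3.46−0.712) = ln(4.860)/2.748 = 1.581/2.748 = 0.575 min.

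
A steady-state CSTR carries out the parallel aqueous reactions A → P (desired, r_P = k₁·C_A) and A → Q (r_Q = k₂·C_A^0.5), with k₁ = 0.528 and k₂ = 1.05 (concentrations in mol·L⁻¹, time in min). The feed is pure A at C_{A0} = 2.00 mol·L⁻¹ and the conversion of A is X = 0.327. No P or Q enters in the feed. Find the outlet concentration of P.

0.241 mol·L⁻¹

Exit C_A = C_{A0}(1−X) = 2.00×0.673 = 1.346 mol·L⁻¹.
In a CSTR the entire volume is at exit conditions, so r_P = 0.528×1.346 = 0.7107 and r_Q = 1.05×1.346^0.5 = 1.218.
Fraction of consumed A going to P: r_P/(r_P+r_Q) = 0.3684.
C_P = 0.3684·C_{A0}·X = 0.3684×2.00×0.327 = 0.241 mol·L⁻¹.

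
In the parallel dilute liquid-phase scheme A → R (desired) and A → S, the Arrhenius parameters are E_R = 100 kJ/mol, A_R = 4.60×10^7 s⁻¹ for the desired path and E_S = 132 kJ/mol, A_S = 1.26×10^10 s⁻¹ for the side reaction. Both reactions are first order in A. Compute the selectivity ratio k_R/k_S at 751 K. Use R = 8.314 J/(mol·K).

With equal orders, S_{R/S} = k_R/k_S = (A_R/A_S)·exp[(E_S−E_R)/(RT)].
(E_S−E_R)/(RT) = (132−100)×10³/(8.314×751) = 32000/6244 = 5.125.
k_R/k_S = (4.60×10^7/1.26×10^10)·exp(5.125) = 0.003651 × 168.2 = 0.614.
Since E_R < E_S, lowering the temperature improves selectivity toward R.

0.614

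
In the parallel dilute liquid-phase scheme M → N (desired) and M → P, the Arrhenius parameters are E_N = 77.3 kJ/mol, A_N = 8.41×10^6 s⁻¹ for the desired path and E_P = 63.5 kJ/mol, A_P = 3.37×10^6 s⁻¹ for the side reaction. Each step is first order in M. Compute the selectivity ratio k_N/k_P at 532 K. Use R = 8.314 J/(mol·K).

k_N/k_P = (A_N/A_P)·exp[−(E_N−E_P)/(RT)] = (A_N/A_P)·exp[(E_P−E_N)/(RT)].
(E_P−E_N)/(RT) = (63.5−77.3)×10³/(8.314×532) = -13800/4423 = -3.120.
k_N/k_P = (8.41×10^6/3.37×10^6)·exp(-3.120) = 2.496 × 0.04416 = 0.110.

0.110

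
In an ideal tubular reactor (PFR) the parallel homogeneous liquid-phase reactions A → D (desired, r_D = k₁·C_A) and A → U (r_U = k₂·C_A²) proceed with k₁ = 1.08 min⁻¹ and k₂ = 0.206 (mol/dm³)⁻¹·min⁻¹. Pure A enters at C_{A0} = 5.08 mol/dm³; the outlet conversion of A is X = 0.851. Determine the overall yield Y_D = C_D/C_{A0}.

C_A = C_{A0}(1−X) = 0.7569 mol/dm³.
Along a PFR/batch, dC_D/dC_A = −r_D/(r_D+r_U) = −k₁/(k₁+k₂·C_A).
Integrating from C_{A0} to C_A: C_D = (1.08/0.206)·ln[(1.08+0.206·5.08)/(1.08+0.206·0.757)] = 5.243·ln(2.126/1.236) = 2.845 mol/dm³.
Y_D = C_D/C_{A0} = 2.845/5.08 = 0.560.

0.560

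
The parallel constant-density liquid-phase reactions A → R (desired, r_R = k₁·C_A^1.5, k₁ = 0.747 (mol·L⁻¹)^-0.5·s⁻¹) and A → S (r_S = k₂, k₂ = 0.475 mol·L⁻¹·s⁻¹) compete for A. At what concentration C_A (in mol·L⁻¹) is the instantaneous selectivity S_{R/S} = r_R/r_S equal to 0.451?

S_{R/S} = (k₁/k₂)·C_A^1.5 ⇒ C_A = (S·k₂/k₁)^(1/1.5).
= (0.451×0.475/0.747)^(0.6667) = (0.2868)^(0.6667) = 0.435 mol·L⁻¹.

0.435 mol·L⁻¹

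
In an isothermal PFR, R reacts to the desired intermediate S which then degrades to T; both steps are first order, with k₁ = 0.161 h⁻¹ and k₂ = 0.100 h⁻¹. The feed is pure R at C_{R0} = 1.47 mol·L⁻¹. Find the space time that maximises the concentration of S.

7.81 h

For first-order series the maximum of C_S occurs at τ_opt = ln(k₂/k₁)/(k₂−k₁).
= ln(0.100/0.161)/(0.100−0.161) = ln(0.6211)/-0.06100 = -0.4762/-0.06100 = 7.81 h.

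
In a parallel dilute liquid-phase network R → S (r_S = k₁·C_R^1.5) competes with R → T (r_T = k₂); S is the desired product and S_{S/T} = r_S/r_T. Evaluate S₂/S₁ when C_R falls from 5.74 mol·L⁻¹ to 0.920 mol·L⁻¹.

0.0642

S_{S/T} = (k₁/k₂)·C_R^1.5, so S₂/S₁ = (C_{R,2}/C_{R,1})^1.5.
= (0.920/5.74)^1.5 = (0.1603)^1.5 = 0.0642.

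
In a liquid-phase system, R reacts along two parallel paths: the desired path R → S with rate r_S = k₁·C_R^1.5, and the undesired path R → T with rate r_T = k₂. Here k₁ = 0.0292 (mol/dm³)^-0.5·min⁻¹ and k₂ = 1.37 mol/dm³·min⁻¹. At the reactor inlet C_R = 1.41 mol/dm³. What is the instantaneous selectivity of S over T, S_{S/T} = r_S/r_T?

S_{S/T} = r_S/r_T = (k₁·C_R^1.5)/(k₂) = (k₁/k₂)·C_R^1.5.
= (0.0292×1.410^1.5) / (1.37) = 0.04889/1.370 = 0.0357.
Since the desired path is higher order in R, keeping C_R high (PFR or concentrated feed) favours S.

0.0357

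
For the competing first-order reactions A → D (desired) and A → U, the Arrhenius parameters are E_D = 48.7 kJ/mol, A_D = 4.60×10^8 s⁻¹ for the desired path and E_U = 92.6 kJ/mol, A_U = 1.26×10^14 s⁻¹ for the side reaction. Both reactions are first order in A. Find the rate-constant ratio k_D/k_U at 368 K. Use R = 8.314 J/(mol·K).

With equal orders, S_{D/U} = k_D/k_U = (A_D/A_U)·exp[(E_U−E_D)/(RT)].
(E_U−E_D)/(RT) = (92.6−48.7)×10³/(8.314×368) = 43900/3060 = 14.35.
k_D/k_U = (4.60×10^8/1.26×10^14)·exp(14.35) = 3.651×10^-6 × 1.704×10^6 = 6.22.

6.22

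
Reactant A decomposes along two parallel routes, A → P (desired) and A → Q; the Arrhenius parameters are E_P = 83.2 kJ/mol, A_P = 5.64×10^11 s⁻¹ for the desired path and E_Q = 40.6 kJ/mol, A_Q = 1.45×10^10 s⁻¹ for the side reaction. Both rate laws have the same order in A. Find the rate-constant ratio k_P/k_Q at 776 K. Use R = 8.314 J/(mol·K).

Since both paths have the same order in A, the concentration cancels and S_{P/Q} = k_P/k_Q = (A_P/A_Q)·exp[(E_Q−E_P)/(RT)].
(E_Q−E_P)/(RT) = (40.6−83.2)×10³/(8.314×776) = -42600/6452 = -6.603.
k_P/k_Q = (5.64×10^11/1.45×10^10)·exp(-6.603) = 38.90 × 0.001356 = 0.0528.
Since E_P > E_Q, raising the temperature improves selectivity toward P.

0.0528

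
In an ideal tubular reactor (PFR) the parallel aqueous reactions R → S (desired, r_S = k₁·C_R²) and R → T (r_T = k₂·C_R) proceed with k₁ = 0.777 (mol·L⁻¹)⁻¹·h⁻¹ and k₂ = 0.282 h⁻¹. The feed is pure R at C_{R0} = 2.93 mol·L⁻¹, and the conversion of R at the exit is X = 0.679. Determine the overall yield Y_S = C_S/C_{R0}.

C_R = C_{R0}(1−X) = 0.9405 mol·L⁻¹.
Along a PFR/batch, dC_T/dC_R = −r_T/(r_S+r_T) = −k₂/(k₂+k₁·C_R).
Integrating from C_{R0} to C_R: C_T = (0.282/0.777)·ln[(0.282+0.777·2.93)/(0.282+0.777·0.941)] = 0.3629·ln(2.559/1.013) = 0.3364 mol·L⁻¹.
Then C_S = (C_{R0}−C_R) − C_T = 1.989 − 0.3364 = 1.653 mol·L⁻¹.
Y_S = C_S/C_{R0} = 1.653/2.93 = 0.564.

0.564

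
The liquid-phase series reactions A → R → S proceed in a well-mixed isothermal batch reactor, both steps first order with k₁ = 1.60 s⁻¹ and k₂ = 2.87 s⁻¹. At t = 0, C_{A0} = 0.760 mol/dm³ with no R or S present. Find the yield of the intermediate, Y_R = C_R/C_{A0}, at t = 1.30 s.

For first-order series with pure A initially, C_R(t) = k₁C_{A0}/(k₂−k₁)·(e^(−k₁t) − e^(−k₂t)).
e^(−k₁t) = e^(−1.60×1.30) = e^(−2.080) = 0.1249; e^(−k₂t) = e^(−3.731) = 0.02397.
C_R = 1.60×0.760/(2.87−1.60) × (0.1249−0.02397) = 0.9575×0.1010 = 0.09667 mol/dm³.
Y_R = C_R/C_{A0} = 0.09667/0.760 = 0.127.

0.127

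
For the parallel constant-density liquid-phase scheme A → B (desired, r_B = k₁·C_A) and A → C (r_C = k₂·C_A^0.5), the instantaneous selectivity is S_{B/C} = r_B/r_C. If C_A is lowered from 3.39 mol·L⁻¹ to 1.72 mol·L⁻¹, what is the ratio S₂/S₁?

S_{B/C} = (k₁/k₂)·C_A^0.5, so S₂/S₁ = (C_{A,2}/C_{A,1})^0.5.
= (1.72/3.39)^0.5 = (0.5074)^0.5 = 0.712.
Selectivity toward B falls as C_A falls — high-concentration operation is favoured.

0.712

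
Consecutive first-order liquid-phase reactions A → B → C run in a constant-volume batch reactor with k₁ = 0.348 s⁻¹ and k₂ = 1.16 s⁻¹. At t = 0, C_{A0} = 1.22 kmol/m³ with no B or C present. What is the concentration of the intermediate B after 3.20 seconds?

Solving the coupled first-order balances gives C_B(t) = [k₁/(k₂−k₁)]·C_{A0}·(e^(−k₁t) − e^(−k₂t)).
e^(−k₁t) = e^(−0.348×3.20) = e^(−1.114) = 0.3284; e^(−k₂t) = e^(−3.712) = 0.02443.
C_B = 0.348×1.22/(1.16−0.348) × (0.3284−0.02443) = 0.5229×0.3039 = 0.1589 kmol/m³.

0.159 kmol/m³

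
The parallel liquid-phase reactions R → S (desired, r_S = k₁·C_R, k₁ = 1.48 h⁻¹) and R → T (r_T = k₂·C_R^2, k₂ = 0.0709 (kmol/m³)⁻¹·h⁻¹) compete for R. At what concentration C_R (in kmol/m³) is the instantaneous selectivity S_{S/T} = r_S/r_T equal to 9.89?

S_{S/T} = (k₁/k₂)·C_R⁻¹ ⇒ C_R = (S·k₂/k₁)^(-1).
= (9.89×0.0709/1.48)^(-1) = (0.4738)^(-1) = 2.11 kmol/m³.

2.11 kmol/m³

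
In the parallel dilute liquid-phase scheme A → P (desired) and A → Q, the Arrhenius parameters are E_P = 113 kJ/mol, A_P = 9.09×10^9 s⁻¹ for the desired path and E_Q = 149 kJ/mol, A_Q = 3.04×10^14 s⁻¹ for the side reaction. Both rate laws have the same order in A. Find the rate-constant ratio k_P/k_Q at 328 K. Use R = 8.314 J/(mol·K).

Since both paths have the same order in A, the concentration cancels and S_{P/Q} = k_P/k_Q = (A_P/A_Q)·exp[(E_Q−E_P)/(RT)].
(E_Q−E_P)/(RT) = (149−113)×10³/(8.314×328) = 36000/2727 = 13.20.
k_P/k_Q = (9.09×10^9/3.04×10^14)·exp(13.20) = 2.990×10^-5 × 5.411×10^5 = 16.2.
Since E_P < E_Q, lowering the temperature improves selectivity toward P.

16.2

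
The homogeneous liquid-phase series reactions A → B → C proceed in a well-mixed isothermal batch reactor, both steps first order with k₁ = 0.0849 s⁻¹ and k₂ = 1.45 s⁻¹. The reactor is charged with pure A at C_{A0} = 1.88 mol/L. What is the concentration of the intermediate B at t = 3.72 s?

For first-order series with pure A initially, C_B(t) = k₁C_{A0}/(k₂−k₁)·(e^(−k₁t) − e^(−k₂t)).
e^(−k₁t) = e^(−0.0849×3.72) = e^(−0.3158) = 0.7292; e^(−k₂t) = e^(−5.394) = 0.004544.
C_B = 0.0849×1.88/(1.45−0.0849) × (0.7292−0.004544) = 0.1169×0.7246 = 0.08473 mol/L.

0.0847 mol/L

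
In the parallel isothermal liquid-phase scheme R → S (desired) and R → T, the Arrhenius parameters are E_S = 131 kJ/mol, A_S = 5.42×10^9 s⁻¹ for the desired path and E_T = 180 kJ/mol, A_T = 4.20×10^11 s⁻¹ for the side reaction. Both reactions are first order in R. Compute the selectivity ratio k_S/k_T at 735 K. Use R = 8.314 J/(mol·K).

39.2

With equal orders, S_{S/T} = k_S/k_T = (A_S/A_T)·exp[(E_T−E_S)/(RT)].
(E_T−E_S)/(RT) = (180−131)×10³/(8.314×735) = 49000/6111 = 8.019.
k_S/k_T = (5.42×10^9/4.20×10^11)·exp(8.019) = 0.01290 × 3037 = 39.2.
Since E_S < E_T, lowering the temperature improves selectivity toward S.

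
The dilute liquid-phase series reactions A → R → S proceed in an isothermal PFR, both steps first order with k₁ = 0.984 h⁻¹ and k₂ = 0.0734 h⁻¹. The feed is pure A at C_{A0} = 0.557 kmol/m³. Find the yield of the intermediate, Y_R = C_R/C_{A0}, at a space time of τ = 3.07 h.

Solving the coupled first-order balances gives C_R(τ) = [k₁/(k₂−k₁)]·C_{A0}·(e^(−k₁τ) − e^(−k₂τ)).
e^(−k₁τ) = e^(−0.984×3.07) = e^(−3.021) = 0.04876; e^(−k₂τ) = e^(−0.2253) = 0.7982.
C_R = 0.984×0.557/(0.0734−0.984) × (0.04876−0.7982) = (-0.6019)×(-0.7495) = 0.4511 kmol/m³.
Y_R = C_R/C_{A0} = 0.4511/0.557 = 0.810.

0.810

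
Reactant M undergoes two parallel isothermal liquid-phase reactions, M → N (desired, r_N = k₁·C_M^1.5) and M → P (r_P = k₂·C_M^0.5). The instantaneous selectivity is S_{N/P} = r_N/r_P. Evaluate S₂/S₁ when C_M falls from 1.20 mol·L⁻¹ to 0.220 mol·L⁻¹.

0.183

S_{N/P} = (k₁/k₂)·C_M, so S₂/S₁ = (C_{M,2}/C_{M,1}).
= 0.220/1.20 = 0.183.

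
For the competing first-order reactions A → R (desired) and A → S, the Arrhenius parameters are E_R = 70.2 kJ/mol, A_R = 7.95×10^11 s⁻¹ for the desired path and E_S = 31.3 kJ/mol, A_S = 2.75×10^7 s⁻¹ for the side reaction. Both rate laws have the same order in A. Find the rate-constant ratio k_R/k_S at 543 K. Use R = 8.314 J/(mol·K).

With equal orders, S_{R/S} = k_R/k_S = (A_R/A_S)·exp[(E_S−E_R)/(RT)].
(E_S−E_R)/(RT) = (31.3−70.2)×10³/(8.314×543) = -38900/4515 = -8.617.
k_R/k_S = (7.95×10^11/2.75×10^7)·exp(-8.617) = 28909 × 1.811×10^-4 = 5.23.
Since E_R > E_S, raising the temperature improves selectivity toward R.

5.23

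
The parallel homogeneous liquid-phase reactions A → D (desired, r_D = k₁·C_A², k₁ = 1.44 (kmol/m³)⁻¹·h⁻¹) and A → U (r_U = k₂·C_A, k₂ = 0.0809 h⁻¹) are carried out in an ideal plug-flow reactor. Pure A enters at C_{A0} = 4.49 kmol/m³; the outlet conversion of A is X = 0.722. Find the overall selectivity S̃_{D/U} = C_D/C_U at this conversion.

45.2

C_A = C_{A0}(1−X) = 1.248 kmol/m³.
Along a PFR/batch, dC_U/dC_A = −r_U/(r_D+r_U) = −k₂/(k₂+k₁·C_A).
Integrating from C_{A0} to C_A: C_U = (0.0809/1.44)·ln[(0.0809+1.44·4.49)/(0.0809+1.44·1.25)] = 0.05618·ln(6.546/1.878) = 0.07014 kmol/m³.
Then C_D = (C_{A0}−C_A) − C_U = 3.242 − 0.07014 = 3.172 kmol/m³.
S̃_{D/U} = C_D/C_U = 3.172/0.07014 = 45.2.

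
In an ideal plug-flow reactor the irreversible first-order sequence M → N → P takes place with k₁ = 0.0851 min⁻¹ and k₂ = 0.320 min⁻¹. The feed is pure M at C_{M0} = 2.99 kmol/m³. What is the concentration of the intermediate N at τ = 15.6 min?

0.280 kmol/m³

For first-order series with pure M initially, C_N(τ) = k₁C_{M0}/(k₂−k₁)·(e^(−k₁τ) − e^(−k₂τ)).
e^(−k₁τ) = e^(−0.0851×15.6) = e^(−1.328) = 0.2651; e^(−k₂τ) = e^(−4.992) = 0.006792.
C_N = 0.0851×2.99/(0.320−0.0851) × (0.2651−0.006792) = 1.083×0.2583 = 0.2798 kmol/m³.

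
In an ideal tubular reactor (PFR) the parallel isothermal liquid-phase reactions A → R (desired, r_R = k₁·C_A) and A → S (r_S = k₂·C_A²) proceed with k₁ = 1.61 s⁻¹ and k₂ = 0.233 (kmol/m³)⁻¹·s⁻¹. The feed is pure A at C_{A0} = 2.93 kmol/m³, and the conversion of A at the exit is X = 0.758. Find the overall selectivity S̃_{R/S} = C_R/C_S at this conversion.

3.90

C_A = C_{A0}(1−X) = 0.7091 kmol/m³.
Along a PFR/batch, dC_R/dC_A = −r_R/(r_R+r_S) = −k₁/(k₁+k₂·C_A).
Integrating from C_{A0} to C_A: C_R = (1.61/0.233)·ln[(1.61+0.233·2.93)/(1.61+0.233·0.709)] = 6.910·ln(2.293/1.775) = 1.768 kmol/m³.
C_S = (C_{A0}−C_A)−C_R = 0.4533 kmol/m³; S̃_{R/S} = 1.768/0.4533 = 3.90.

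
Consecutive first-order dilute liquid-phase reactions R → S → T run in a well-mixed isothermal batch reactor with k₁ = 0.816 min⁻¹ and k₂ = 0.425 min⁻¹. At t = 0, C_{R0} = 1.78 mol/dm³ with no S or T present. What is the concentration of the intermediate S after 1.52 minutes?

0.872 mol/dm³

The intermediate concentration in a first-order A→B→C sequence is C_S = k₁C_{R0}(e^(−k₁t) − e^(−k₂t))/(k₂−k₁).
e^(−k₁t) = e^(−0.816×1.52) = e^(−1.240) = 0.2893; e^(−k₂t) = e^(−0.6460) = 0.5241.
C_S = 0.816×1.78/(0.425−0.816) × (0.2893−0.5241) = (-3.715)×(-0.2348) = 0.8724 mol/dm³.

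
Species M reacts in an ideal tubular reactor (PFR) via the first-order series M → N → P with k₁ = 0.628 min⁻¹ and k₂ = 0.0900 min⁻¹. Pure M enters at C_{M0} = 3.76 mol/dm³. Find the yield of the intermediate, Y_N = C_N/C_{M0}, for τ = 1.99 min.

For first-order series with pure M initially, C_N(τ) = k₁C_{M0}/(k₂−k₁)·(e^(−k₁τ) − e^(−k₂τ)).
e^(−k₁τ) = e^(−0.628×1.99) = e^(−1.250) = 0.2866; e^(−k₂τ) = e^(−0.1791) = 0.8360.
C_N = 0.628×3.76/(0.0900−0.628) × (0.2866−0.8360) = (-4.389)×(-0.5494) = 2.411 mol/dm³.
Y_N = C_N/C_{M0} = 2.411/3.76 = 0.641.

0.641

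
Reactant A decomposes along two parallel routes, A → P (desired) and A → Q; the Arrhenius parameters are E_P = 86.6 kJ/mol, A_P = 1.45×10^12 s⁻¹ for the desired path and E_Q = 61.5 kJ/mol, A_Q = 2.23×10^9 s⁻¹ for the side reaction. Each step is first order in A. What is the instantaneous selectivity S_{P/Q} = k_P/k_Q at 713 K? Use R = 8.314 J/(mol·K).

9.42

k_P/k_Q = (A_P/A_Q)·exp[−(E_P−E_Q)/(RT)] = (A_P/A_Q)·exp[(E_Q−E_P)/(RT)].
(E_Q−E_P)/(RT) = (61.5−86.6)×10³/(8.314×713) = -25100/5928 = -4.234.
k_P/k_Q = (1.45×10^12/2.23×10^9)·exp(-4.234) = 650.2 × 0.01449 = 9.42.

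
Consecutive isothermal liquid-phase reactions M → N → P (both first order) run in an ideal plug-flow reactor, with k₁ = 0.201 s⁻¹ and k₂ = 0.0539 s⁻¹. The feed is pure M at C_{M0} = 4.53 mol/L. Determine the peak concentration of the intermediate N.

Evaluating C_N at τ_opt = ln(k₂/k₁)/(k₂−k₁) gives C_{N,max}/C_{M0} = (k₁/k₂)^[k₂/(k₂−k₁)].
= (0.201/0.0539)^(0.0539/(0.0539−0.201)) = (3.729)^(-0.3664) = 0.6174.
C_{N,max} = 0.6174×4.53 = 2.80 mol/L.

2.80 mol/L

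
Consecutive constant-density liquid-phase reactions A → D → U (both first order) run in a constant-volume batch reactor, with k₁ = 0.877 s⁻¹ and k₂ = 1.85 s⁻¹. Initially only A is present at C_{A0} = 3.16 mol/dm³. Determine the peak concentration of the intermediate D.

Evaluating C_D at t_opt = ln(k₂/k₁)/(k₂−k₁) gives C_{D,max}/C_{A0} = (k₁/k₂)^[k₂/(k₂−k₁)].
= (0.877/1.85)^(1.85/(1.85−0.877)) = (0.4741)^(1.901) = 0.2419.
C_{D,max} = 0.2419×3.16 = 0.764 mol/dm³.

0.764 mol/dm³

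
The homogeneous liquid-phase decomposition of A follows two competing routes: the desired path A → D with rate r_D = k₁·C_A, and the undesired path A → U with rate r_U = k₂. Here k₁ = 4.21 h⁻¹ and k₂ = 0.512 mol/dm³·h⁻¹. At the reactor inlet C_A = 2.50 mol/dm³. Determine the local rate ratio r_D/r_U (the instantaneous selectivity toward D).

20.6

S_{D/U} = r_D/r_U = (k₁·C_A)/(k₂) = (k₁/k₂)·C_A.
= (4.21×2.500) / (0.512) = 10.53/0.5120 = 20.6.
Since the desired path is higher order in A, keeping C_A high (PFR or concentrated feed) favours D.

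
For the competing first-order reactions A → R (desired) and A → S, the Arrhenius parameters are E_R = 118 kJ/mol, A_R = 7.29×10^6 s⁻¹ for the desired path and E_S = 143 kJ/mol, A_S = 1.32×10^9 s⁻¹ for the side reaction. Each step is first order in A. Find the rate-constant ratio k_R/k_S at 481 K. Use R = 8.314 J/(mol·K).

2.87

Since both paths have the same order in A, the concentration cancels and S_{R/S} = k_R/k_S = (A_R/A_S)·exp[(E_S−E_R)/(RT)].
(E_S−E_R)/(RT) = (143−118)×10³/(8.314×481) = 25000/3999 = 6.252.
k_R/k_S = (7.29×10^6/1.32×10^9)·exp(6.252) = 0.005523 × 518.8 = 2.87.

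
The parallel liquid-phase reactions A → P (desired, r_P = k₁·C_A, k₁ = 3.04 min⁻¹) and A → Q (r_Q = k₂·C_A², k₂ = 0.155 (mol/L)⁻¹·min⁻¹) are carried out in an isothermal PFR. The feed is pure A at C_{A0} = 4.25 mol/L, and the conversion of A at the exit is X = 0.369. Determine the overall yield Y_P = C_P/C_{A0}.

C_A = C_{A0}(1−X) = 2.682 mol/L.
Along a PFR/batch, dC_P/dC_A = −r_P/(r_P+r_Q) = −k₁/(k₁+k₂·C_A).
Integrating from C_{A0} to C_A: C_P = (3.04/0.155)·ln[(3.04+0.155·4.25)/(3.04+0.155·2.68)] = 19.61·ln(3.699/3.456) = 1.333 mol/L.
Y_P = C_P/C_{A0} = 1.333/4.25 = 0.314.

0.314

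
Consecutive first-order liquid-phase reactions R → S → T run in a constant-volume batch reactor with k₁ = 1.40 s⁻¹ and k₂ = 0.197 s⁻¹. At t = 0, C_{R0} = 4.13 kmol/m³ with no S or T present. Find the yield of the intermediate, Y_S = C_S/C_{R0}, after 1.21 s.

For first-order series with pure R initially, C_S(t) = k₁C_{R0}/(k₂−k₁)·(e^(−k₁t) − e^(−k₂t)).
e^(−k₁t) = e^(−1.40×1.21) = e^(−1.694) = 0.1838; e^(−k₂t) = e^(−0.2384) = 0.7879.
C_S = 1.40×4.13/(0.197−1.40) × (0.1838−0.7879) = (-4.806)×(-0.6041) = 2.904 kmol/m³.
Y_S = C_S/C_{R0} = 2.904/4.13 = 0.703.

0.703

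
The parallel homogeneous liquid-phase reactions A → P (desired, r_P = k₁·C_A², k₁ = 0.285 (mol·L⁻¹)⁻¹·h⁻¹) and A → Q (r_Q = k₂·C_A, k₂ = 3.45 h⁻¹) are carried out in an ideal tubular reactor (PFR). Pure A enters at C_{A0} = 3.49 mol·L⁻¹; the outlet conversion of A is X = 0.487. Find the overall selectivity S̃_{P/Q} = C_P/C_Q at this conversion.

0.217

C_A = C_{A0}(1−X) = 1.790 mol·L⁻¹.
Along a PFR/batch, dC_Q/dC_A = −r_Q/(r_P+r_Q) = −k₂/(k₂+k₁·C_A).
Integrating from C_{A0} to C_A: C_Q = (3.45/0.285)·ln[(3.45+0.285·3.49)/(3.45+0.285·1.79)] = 12.11·ln(4.445/3.960) = 1.397 mol·L⁻¹.
Then C_P = (C_{A0}−C_A) − C_Q = 1.700 − 1.397 = 0.3028 mol·L⁻¹.
S̃_{P/Q} = C_P/C_Q = 0.3028/1.397 = 0.217.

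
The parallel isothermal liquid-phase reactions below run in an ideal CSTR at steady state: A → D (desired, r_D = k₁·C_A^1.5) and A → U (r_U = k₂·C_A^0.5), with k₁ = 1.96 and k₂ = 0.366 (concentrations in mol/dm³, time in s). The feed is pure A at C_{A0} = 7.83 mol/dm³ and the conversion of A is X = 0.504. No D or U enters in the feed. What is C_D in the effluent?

3.77 mol/dm³

Exit C_A = C_{A0}(1−X) = 7.83×0.496 = 3.884 mol/dm³.
In a CSTR the entire volume is at exit conditions, so r_D = 1.96×3.884^1.5 = 15.00 and r_U = 0.366×3.884^0.5 = 0.7213.
Fraction of consumed A going to D: r_D/(r_D+r_U) = 0.9541.
C_D = 0.9541·C_{A0}·X = 0.9541×7.83×0.504 = 3.77 mol/dm³.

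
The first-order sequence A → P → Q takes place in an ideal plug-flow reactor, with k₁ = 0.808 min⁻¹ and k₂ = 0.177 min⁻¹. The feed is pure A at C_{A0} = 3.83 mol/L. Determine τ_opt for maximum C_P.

For first-order series the maximum of C_P occurs at τ_opt = ln(k₂/k₁)/(k₂−k₁).
= ln(0.177/0.808)/(0.177−0.808) = ln(0.2191)/-0.6310 = -1.518/-0.6310 = 2.41 min.

2.41 min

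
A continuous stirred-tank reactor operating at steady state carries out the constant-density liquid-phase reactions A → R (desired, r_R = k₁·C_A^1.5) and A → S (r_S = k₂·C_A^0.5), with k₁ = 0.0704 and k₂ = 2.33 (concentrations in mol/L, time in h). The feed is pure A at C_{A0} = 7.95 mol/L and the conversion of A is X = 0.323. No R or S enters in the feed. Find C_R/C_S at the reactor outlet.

0.163

Exit C_A = C_{A0}(1−X) = 7.95×0.677 = 5.382 mol/L.
A CSTR operates uniformly at the exit composition, giving r_R = 0.8790 and r_S = 5.405 (each k·C_A^n at C_A = 5.382).
Overall selectivity = C_R/C_S = r_Rτ/(r_Sτ) = r_R/r_S = 0.163.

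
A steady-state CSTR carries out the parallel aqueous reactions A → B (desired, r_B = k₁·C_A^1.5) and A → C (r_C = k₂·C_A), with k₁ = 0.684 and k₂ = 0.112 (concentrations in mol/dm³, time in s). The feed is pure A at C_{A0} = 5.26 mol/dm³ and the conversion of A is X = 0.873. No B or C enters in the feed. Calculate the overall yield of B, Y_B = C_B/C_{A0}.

0.727

Exit C_A = C_{A0}(1−X) = 5.26×0.127 = 0.6680 mol/dm³.
Rates in a CSTR are evaluated at the outlet concentration: r_B = 0.684×0.6680^1.5 = 0.3735, r_C = 0.112×0.6680 = 0.07482.
Fraction of consumed A going to B: r_B/(r_B+r_C) = 0.8331.
C_B = 0.8331·C_{A0}·X = 0.8331×5.26×0.873 = 3.83 mol/dm³; Y_B = C_B/C_{A0} = 0.727.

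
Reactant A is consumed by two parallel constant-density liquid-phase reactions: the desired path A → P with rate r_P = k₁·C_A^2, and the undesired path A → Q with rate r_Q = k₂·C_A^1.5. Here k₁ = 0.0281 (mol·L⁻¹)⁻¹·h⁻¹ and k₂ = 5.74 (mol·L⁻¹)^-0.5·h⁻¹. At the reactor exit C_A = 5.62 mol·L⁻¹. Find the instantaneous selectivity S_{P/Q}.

S_{P/Q} = r_P/r_Q = (k₁·C_A^2)/(k₂·C_A^1.5) = (k₁/k₂)·C_A^0.5.
= (0.0281×5.620^2) / (5.74×5.620^1.5) = 0.8875/76.47 = 0.0116.
Since the desired path is higher order in A, keeping C_A high (PFR or concentrated feed) favours P.

0.0116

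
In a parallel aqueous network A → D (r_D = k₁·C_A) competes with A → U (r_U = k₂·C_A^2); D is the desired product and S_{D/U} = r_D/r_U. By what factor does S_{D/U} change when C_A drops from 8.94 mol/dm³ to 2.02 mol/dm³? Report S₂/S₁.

4.43

S_{D/U} = (k₁/k₂)·C_A⁻¹, so S₂/S₁ = (C_{A,2}/C_{A,1})⁻¹.
= 8.94/2.02 = 4.43.
Selectivity toward D rises as C_A falls — low-concentration operation is favoured.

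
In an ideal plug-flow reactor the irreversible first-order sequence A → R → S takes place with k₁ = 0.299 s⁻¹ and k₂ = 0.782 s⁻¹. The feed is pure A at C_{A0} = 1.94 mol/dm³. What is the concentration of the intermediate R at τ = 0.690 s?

For first-order series with pure A initially, C_R(τ) = k₁C_{A0}/(k₂−k₁)·(e^(−k₁τ) − e^(−k₂τ)).
e^(−k₁τ) = e^(−0.299×0.690) = e^(−0.2063) = 0.8136; e^(−k₂τ) = e^(−0.5396) = 0.5830.
C_R = 0.299×1.94/(0.782−0.299) × (0.8136−0.5830) = 1.201×0.2306 = 0.2769 mol/dm³.

0.277 mol/dm³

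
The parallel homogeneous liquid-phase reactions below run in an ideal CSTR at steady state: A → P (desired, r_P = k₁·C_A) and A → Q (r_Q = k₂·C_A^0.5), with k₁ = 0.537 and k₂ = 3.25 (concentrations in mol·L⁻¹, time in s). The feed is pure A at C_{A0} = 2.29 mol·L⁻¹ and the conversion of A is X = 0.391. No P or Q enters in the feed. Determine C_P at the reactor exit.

Exit C_A = C_{A0}(1−X) = 2.29×0.609 = 1.395 mol·L⁻¹.
In a CSTR the entire volume is at exit conditions, so r_P = 0.537×1.395 = 0.7489 and r_Q = 3.25×1.395^0.5 = 3.838.
Fraction of consumed A going to P: r_P/(r_P+r_Q) = 0.1633.
C_P = 0.1633·C_{A0}·X = 0.1633×2.29×0.391 = 0.146 mol·L⁻¹.

0.146 mol·L⁻¹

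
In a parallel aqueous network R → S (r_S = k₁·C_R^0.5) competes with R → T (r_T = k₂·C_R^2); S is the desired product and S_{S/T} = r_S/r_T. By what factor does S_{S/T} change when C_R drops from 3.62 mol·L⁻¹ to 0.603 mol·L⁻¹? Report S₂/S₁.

14.7

S_{S/T} = (k₁/k₂)·C_R^-1.5, so S₂/S₁ = (C_{R,2}/C_{R,1})^-1.5.
= (0.603/3.62)^(-1.5) = (0.1666)^(-1.5) = 14.7.
Selectivity toward S rises as C_R falls — low-concentration operation is favoured.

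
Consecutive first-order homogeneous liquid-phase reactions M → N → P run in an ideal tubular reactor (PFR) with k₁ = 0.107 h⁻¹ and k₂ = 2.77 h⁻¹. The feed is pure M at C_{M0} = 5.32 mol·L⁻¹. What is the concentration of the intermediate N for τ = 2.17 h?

0.169 mol·L⁻¹

For first-order series with pure M initially, C_N(τ) = k₁C_{M0}/(k₂−k₁)·(e^(−k₁τ) − e^(−k₂τ)).
e^(−k₁τ) = e^(−0.107×2.17) = e^(−0.2322) = 0.7928; e^(−k₂τ) = e^(−6.011) = 0.002452.
C_N = 0.107×5.32/(2.77−0.107) × (0.7928−0.002452) = 0.2138×0.7903 = 0.1689 mol·L⁻¹.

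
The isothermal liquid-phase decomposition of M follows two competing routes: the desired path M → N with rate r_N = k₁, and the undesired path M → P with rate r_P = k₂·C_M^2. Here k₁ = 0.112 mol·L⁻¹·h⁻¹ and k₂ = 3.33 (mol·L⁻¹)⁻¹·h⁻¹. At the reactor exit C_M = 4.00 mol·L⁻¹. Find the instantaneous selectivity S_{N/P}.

0.00210

S_{N/P} = r_N/r_P = (k₁)/(k₂·C_M^2) = (k₁/k₂)·C_M^-2.
= (0.112) / (3.33×4.000^2) = 0.1120/53.28 = 0.00210.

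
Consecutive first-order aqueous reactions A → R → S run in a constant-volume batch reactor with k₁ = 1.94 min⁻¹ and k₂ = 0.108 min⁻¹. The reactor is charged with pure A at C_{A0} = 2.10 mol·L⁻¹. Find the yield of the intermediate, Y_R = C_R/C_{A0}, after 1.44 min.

0.842

The intermediate concentration in a first-order A→B→C sequence is C_R = k₁C_{A0}(e^(−k₁t) − e^(−k₂t))/(k₂−k₁).
e^(−k₁t) = e^(−1.94×1.44) = e^(−2.794) = 0.06120; e^(−k₂t) = e^(−0.1555) = 0.8560.
C_R = 1.94×2.10/(0.108−1.94) × (0.06120−0.8560) = (-2.224)×(-0.7948) = 1.767 mol·L⁻¹.
Y_R = C_R/C_{A0} = 1.767/2.10 = 0.842.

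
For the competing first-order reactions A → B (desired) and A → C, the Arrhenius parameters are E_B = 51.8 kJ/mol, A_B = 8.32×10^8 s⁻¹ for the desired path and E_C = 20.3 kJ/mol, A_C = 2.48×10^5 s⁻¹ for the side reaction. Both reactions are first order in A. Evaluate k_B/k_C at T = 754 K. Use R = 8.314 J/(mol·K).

22.0

Since both paths have the same order in A, the concentration cancels and S_{B/C} = k_B/k_C = (A_B/A_C)·exp[(E_C−E_B)/(RT)].
(E_C−E_B)/(RT) = (20.3−51.8)×10³/(8.314×754) = -31500/6269 = -5.025.
k_B/k_C = (8.32×10^8/2.48×10^5)·exp(-5.025) = 3355 × 0.006572 = 22.0.
Since E_B > E_C, raising the temperature improves selectivity toward B.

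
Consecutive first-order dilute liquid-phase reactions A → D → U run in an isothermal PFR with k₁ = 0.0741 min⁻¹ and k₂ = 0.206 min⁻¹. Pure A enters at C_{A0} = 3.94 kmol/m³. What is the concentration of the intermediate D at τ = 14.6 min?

The intermediate concentration in a first-order A→B→C sequence is C_D = k₁C_{A0}(e^(−k₁τ) − e^(−k₂τ))/(k₂−k₁).
e^(−k₁τ) = e^(−0.0741×14.6) = e^(−1.082) = 0.3390; e^(−k₂τ) = e^(−3.008) = 0.04941.
C_D = 0.0741×3.94/(0.206−0.0741) × (0.3390−0.04941) = 2.213×0.2896 = 0.6409 kmol/m³.

0.641 kmol/m³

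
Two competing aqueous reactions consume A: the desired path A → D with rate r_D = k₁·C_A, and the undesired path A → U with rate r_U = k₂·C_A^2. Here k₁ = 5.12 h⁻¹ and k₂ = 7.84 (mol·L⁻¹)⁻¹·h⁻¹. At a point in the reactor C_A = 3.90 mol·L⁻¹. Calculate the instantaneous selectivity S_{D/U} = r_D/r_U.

0.167

S_{D/U} = r_D/r_U = (k₁·C_A)/(k₂·C_A^2) = (k₁/k₂)·C_A⁻¹.
= (5.12×3.900) / (7.84×3.900^2) = 19.97/119.2 = 0.167.
The undesired path is higher order in A, so low C_A (CSTR or dilute feed) favours D.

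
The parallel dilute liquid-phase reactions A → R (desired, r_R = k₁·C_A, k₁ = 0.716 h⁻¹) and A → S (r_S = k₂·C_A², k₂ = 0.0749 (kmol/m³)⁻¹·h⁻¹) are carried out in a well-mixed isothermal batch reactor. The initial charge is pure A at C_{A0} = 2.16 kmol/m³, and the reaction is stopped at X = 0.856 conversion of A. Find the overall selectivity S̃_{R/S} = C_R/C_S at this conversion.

7.91

C_A = C_{A0}(1−X) = 0.3110 kmol/m³.
Along a PFR/batch, dC_R/dC_A = −r_R/(r_R+r_S) = −k₁/(k₁+k₂·C_A).
Integrating from C_{A0} to C_A: C_R = (0.716/0.0749)·ln[(0.716+0.0749·2.16)/(0.716+0.0749·0.311)] = 9.559·ln(0.8778/0.7393) = 1.641 kmol/m³.
C_S = (C_{A0}−C_A)−C_R = 0.2076 kmol/m³; S̃_{R/S} = 1.641/0.2076 = 7.91.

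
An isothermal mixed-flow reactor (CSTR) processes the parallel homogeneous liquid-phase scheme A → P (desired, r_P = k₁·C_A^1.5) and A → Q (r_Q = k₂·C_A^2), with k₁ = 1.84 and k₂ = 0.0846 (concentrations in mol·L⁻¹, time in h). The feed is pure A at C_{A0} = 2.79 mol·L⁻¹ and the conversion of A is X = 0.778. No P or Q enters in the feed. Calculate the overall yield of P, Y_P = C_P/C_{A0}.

0.751

Exit C_A = C_{A0}(1−X) = 2.79×0.222 = 0.6194 mol·L⁻¹.
Rates in a CSTR are evaluated at the outlet concentration: r_P = 1.84×0.6194^1.5 = 0.8969, r_Q = 0.0846×0.6194^2 = 0.03246.
Fraction of consumed A going to P: r_P/(r_P+r_Q) = 0.9651.
C_P = 0.9651·C_{A0}·X = 0.9651×2.79×0.778 = 2.09 mol·L⁻¹; Y_P = C_P/C_{A0} = 0.751.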